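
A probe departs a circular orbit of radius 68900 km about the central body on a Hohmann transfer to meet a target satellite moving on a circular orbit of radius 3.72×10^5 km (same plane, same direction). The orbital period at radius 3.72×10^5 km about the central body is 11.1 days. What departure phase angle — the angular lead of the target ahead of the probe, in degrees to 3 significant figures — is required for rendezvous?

φ = 97.9°

From Kepler's third law T² = 4π²r³/μ at r = 3.72×10^5 km, T = 11.1 days = 11.1 × 86400 s = 9.5904×10^5 s: μ = 4π²r³/T² = 2.20961×10^6 km³/s².
Semi-major axis of the transfer orbit: a_t = (68900 + 3.720×10^5)/2 = 2.2045×10^5 km.
Transfer time t = π√(a_t³/μ) = 2.18755×10^5 s.
Target angular speed ω₂ = √(μ/r₂³) = 6.55154×10^-6 rad/s.
Angle swept by the target during transfer: ω₂·t = 1.4332 rad = 82.12°.
The probe traverses 180° on the transfer ellipse, so the target must lead by 180° − 82.12° = 97.9°.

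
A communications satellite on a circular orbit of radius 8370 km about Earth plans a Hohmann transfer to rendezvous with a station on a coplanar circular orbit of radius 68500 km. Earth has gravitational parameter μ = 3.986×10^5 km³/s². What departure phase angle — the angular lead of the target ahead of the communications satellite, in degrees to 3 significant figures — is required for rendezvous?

φ = 104°

Semi-major axis of the transfer orbit: a_t = (8370 + 68500)/2 = 38435 km.
The half-period of the transfer ellipse is t = π√(a_t³/μ) = 37490 s.
Target angular speed ω₂ = √(μ/r₂³) = 3.522×10^-5 rad/s.
Angle swept by the target during transfer: ω₂·t = 1.3204 rad = 75.65°.
The communications satellite traverses 180° on the transfer ellipse, so the target must lead by 180° − 75.65° = 104°.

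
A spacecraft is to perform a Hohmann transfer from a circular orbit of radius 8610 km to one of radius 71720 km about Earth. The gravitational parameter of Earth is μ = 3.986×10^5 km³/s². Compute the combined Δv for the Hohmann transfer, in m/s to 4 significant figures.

Semi-major axis of the transfer orbit: a_t = (8610 + 71720)/2 = 40165 km.
At r₁ the circular-orbit speed is v₁ = √(μ/r₁) = 6.804 km/s.
Transfer-orbit speed at r₁ (vis-viva equation): v_p = √[μ(2/r₁ − 1/a_t)] = 9.092 km/s.
First burn Δv₁ = |v_p − v₁| = 2.288 km/s.
At r₂, v₂ = √(μ/r₂) = 2.3575 km/s.
Transfer-orbit speed at r₂: v_a = √[μ(2/r₂ − 1/a_t)] = 1.0915 km/s.
Second burn Δv₂ = |v₂ − v_a| = 1.266 km/s.
Δv = Δv₁ + Δv₂ = 2.288 + 1.266 = 3.554 km/s.

Δv = 3554 m/s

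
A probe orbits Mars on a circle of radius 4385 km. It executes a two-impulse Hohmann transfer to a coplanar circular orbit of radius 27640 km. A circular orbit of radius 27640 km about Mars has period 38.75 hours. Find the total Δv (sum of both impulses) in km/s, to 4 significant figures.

Δv = 1.574 km/s

From Kepler's third law T² = 4π²r³/μ at r = 27640 km, T = 38.75 hours = 38.75 × 3600 s = 1.395×10^5 s: μ = 4π²r³/T² = 42837.6 km³/s².
Semi-major axis of the transfer orbit: a_t = (4385 + 27640)/2 = 16012.5 km.
At r₁ the circular-orbit speed is v₁ = √(μ/r₁) = 3.1256 km/s.
Transfer-orbit speed at r₁ (v² = μ(2/r − 1/a)): v_p = √[μ(2/r₁ − 1/a_t)] = 4.1065 km/s.
First burn Δv₁ = |v_p − v₁| = 0.9809 km/s.
Circular speed at r₂: v₂ = √(μ/r₂) = 1.2449 km/s.
Transfer-orbit speed at r₂: v_a = √[μ(2/r₂ − 1/a_t)] = 0.65148 km/s.
Second burn Δv₂ = |v₂ − v_a| = 0.5934 km/s.
Δv = Δv₁ + Δv₂ = 0.9809 + 0.5934 = 1.574 km/s.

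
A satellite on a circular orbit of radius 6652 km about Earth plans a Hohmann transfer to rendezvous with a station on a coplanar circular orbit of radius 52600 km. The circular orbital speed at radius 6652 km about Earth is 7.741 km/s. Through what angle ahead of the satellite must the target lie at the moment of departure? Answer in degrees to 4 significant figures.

φ = 103.9°

From the circular-orbit relation v² = μ/r at r = 6652 km: μ = v²r = (7.741)² × 6652 = 3.98608×10^5 km³/s².
Semi-major axis of the transfer orbit: a_t = (6652 + 52600)/2 = 29626 km.
Transfer time t = π√(a_t³/μ) = 25370 s.
The target's mean motion on its circular orbit is ω₂ = √(μ/r₂³) = 5.234×10^-5 rad/s.
Angle swept by the target during transfer: ω₂·t = 1.328 rad = 76.09°.
Arrival is 180° from departure on the ellipse, so φ = 180° − 76.09° = 103.9°.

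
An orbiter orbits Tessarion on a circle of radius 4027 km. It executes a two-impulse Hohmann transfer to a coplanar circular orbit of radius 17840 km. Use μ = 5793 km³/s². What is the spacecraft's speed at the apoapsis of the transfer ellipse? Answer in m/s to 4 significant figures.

Transfer-ellipse semi-major axis a_t = (r₁ + r₂)/2 = (4027 + 17840)/2 = 10933.5 km.
At apoapsis, r = 17840 km.
Applying v² = μ(2/r − 1/a_t): v = 0.3458 km/s.

v = 345.8 m/s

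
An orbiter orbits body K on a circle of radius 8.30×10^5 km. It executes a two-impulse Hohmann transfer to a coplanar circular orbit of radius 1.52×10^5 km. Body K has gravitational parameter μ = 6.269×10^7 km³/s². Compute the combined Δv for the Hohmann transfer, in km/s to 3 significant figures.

The Hohmann ellipse has a_t = (r₁ + r₂)/2 = 4.910×10^5 km.
At r₁ the circular-orbit speed is v₁ = √(μ/r₁) = 8.6908 km/s.
Transfer-orbit speed at r₁ (vis-viva): v_a = √[μ(2/r₁ − 1/a_t)] = 4.8355 km/s.
First burn Δv₁ = |v_a − v₁| = 3.855 km/s.
At r₂, v₂ = √(μ/r₂) = 20.308 km/s.
Transfer-orbit speed at r₂: v_p = √[μ(2/r₂ − 1/a_t)] = 26.404 km/s.
Second burn Δv₂ = |v₂ − v_p| = 6.096 km/s.
Total Δv = Δv₁ + Δv₂ = 9.951 km/s.

Δv = 9.95 km/s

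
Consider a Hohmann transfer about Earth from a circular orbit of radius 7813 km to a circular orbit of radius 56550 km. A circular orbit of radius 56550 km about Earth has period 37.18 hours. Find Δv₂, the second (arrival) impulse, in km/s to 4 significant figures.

From Kepler's third law T² = 4π²r³/μ at r = 56550 km, T = 37.18 hours = 37.18 × 3600 s = 1.33848×10^5 s: μ = 4π²r³/T² = 3.98505×10^5 km³/s².
The Hohmann ellipse has a_t = (r₁ + r₂)/2 = 32181.5 km.
Circular speed at r = 56550 km: v_c = √(μ/r) = 2.655 km/s.
Vis-viva on the transfer ellipse at r = 56550 km gives v_t = √[μ(2/r − 1/a_t)] = 1.308 km/s.
Δv₂ = |v_t − v_c| = |1.308 − 2.655| = 1.347 km/s.

Δv₂ = 1.347 km/s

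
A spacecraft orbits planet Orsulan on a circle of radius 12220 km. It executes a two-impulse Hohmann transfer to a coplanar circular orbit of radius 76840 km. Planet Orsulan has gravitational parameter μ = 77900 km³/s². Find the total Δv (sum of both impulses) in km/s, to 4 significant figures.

The Hohmann ellipse has a_t = (r₁ + r₂)/2 = 44530 km.
At r₁ the circular-orbit speed is v₁ = √(μ/r₁) = 2.52484 km/s.
Transfer-orbit speed at r₁ (vis-viva equation): v_p = √[μ(2/r₁ − 1/a_t)] = 3.31666 km/s.
First burn Δv₁ = |v_p − v₁| = 0.7918 km/s.
At r₂, v₂ = √(μ/r₂) = 1.00687 km/s.
Transfer-orbit speed at r₂: v_a = √[μ(2/r₂ − 1/a_t)] = 0.527454 km/s.
Second burn Δv₂ = |v₂ − v_a| = 0.4794 km/s.
Δv = Δv₁ + Δv₂ = 0.7918 + 0.4794 = 1.271 km/s.

Δv = 1.271 km/s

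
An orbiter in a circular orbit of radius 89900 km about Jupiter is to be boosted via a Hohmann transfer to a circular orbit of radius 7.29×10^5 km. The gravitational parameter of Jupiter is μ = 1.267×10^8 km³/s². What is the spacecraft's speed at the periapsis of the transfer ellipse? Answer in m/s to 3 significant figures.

Transfer-ellipse semi-major axis a_t = (r₁ + r₂)/2 = (89900 + 7.290×10^5)/2 = 4.0945×10^5 km.
The periapsis of the transfer ellipse is at r = 89900 km.
Vis-viva: v = √[μ(2/r − 1/a_t)] = √[1.267×10^8 × (2/89900 − 1/4.0945×10^5)] = 50.09 km/s.

v = 50100 m/s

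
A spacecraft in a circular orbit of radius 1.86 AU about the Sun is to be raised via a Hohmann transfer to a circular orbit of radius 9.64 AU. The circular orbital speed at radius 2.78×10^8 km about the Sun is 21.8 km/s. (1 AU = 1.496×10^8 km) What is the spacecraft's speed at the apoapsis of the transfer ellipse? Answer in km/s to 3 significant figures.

From the circular-orbit relation v² = μ/r at r = 2.78×10^8 km: μ = v²r = (21.8)² × 2.78×10^8 = 1.32117×10^11 km³/s².
In km: r₁ = 1.86 × 1.496×10^8 = 2.78256×10^8 km; r₂ = 9.64 × 1.496×10^8 = 1.442144×10^9 km.
Transfer-ellipse semi-major axis a_t = (r₁ + r₂)/2 = (2.78256×10^8 + 1.442144×10^9)/2 = 8.602×10^8 km.
The apoapsis of the transfer ellipse is at r = 1.442144×10^9 km.
Vis-viva: v = √[μ(2/r − 1/a_t)] = √[1.32117×10^11 × (2/1.442144×10^9 − 1/8.602×10^8)] = 5.444 km/s.

v = 5.44 km/s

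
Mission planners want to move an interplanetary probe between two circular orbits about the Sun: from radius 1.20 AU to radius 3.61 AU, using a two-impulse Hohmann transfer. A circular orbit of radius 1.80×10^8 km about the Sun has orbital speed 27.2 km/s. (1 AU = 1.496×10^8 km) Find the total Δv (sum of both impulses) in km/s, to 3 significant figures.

From the circular-orbit relation v² = μ/r at r = 1.80×10^8 km: μ = v²r = (27.2)² × 1.80×10^8 = 1.33171×10^11 km³/s².
In km: r₁ = 1.20 × 1.496×10^8 = 1.7952×10^8 km; r₂ = 3.61 × 1.496×10^8 = 5.40056×10^8 km.
Transfer-ellipse semi-major axis a_t = (r₁ + r₂)/2 = (1.7952×10^8 + 5.40056×10^8)/2 = 3.59788×10^8 km.
Circular speed at r₁: v₁ = √(μ/r₁) = √(1.33171×10^11/1.7952×10^8) = 27.236 km/s.
Transfer-orbit speed at r₁ (v² = μ(2/r − 1/a)): v_p = √[μ(2/r₁ − 1/a_t)] = 33.369 km/s.
First burn Δv₁ = |v_p − v₁| = 6.133 km/s.
At r₂, v₂ = √(μ/r₂) = 15.703 km/s.
Transfer-orbit speed at r₂: v_a = √[μ(2/r₂ − 1/a_t)] = 11.092 km/s.
Second burn Δv₂ = |v₂ − v_a| = 4.611 km/s.
Total Δv = Δv₁ + Δv₂ = 10.74 km/s.

Δv = 10.7 km/s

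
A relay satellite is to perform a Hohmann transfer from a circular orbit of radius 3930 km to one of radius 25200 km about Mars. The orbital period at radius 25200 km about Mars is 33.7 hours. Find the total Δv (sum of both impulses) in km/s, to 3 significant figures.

Δv = 1.67 km/s

From Kepler's third law T² = 4π²r³/μ at r = 25200 km, T = 33.7 hours = 33.7 × 3600 s = 1.2132×10^5 s: μ = 4π²r³/T² = 42923.6 km³/s².
The Hohmann ellipse has a_t = (r₁ + r₂)/2 = 14565 km.
At r₁ the circular-orbit speed is v₁ = √(μ/r₁) = 3.305 km/s.
On the transfer ellipse at r₁, vis-viva equation gives v_p = √[μ(2/r₁ − 1/a_t)] = 4.347 km/s.
First burn Δv₁ = |v_p − v₁| = 1.042 km/s.
At r₂, v₂ = √(μ/r₂) = 1.3051 km/s.
Transfer-orbit speed at r₂: v_a = √[μ(2/r₂ − 1/a_t)] = 0.67794 km/s.
Second burn Δv₂ = |v₂ − v_a| = 0.6272 km/s.
Δv = Δv₁ + Δv₂ = 1.042 + 0.6272 = 1.669 km/s.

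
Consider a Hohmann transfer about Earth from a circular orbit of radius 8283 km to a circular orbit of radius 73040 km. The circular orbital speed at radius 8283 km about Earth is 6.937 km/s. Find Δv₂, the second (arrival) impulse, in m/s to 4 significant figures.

From the circular-orbit relation v² = μ/r at r = 8283 km: μ = v²r = (6.937)² × 8283 = 3.98594×10^5 km³/s².
The Hohmann ellipse has a_t = (r₁ + r₂)/2 = 40661.5 km.
On the circular orbit at r = 73040 km, v_c = √(μ/r) = 2.336 km/s.
Transfer-orbit speed at the same r (vis-viva, a = a_t): v_t = √[μ(2/r − 1/a_t)] = 1.054 km/s.
Δv₂ = |v_t − v_c| = |1.054 − 2.336| = 1.282 km/s.

Δv₂ = 1282 m/s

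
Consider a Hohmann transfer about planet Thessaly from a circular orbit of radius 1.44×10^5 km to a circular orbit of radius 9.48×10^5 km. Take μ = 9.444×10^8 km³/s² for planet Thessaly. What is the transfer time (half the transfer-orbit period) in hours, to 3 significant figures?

t = 11.5 hours

Semi-major axis of the transfer orbit: a_t = (1.440×10^5 + 9.480×10^5)/2 = 5.460×10^5 km.
By Kepler's third law the transfer-orbit period is T = 2π√(a_t³/μ), so t = T/2 = 41240 s.
Converting: 41240 s ÷ 3600 s/hour = 11.5 hours.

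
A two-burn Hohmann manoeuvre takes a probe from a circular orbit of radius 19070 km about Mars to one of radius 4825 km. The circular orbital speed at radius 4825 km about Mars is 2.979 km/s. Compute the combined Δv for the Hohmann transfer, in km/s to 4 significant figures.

Δv = 1.331 km/s

From the circular-orbit relation v² = μ/r at r = 4825 km: μ = v²r = (2.979)² × 4825 = 42819.2 km³/s².
The Hohmann ellipse has a_t = (r₁ + r₂)/2 = 11947.5 km.
At r₁ the circular-orbit speed is v₁ = √(μ/r₁) = 1.4985 km/s.
On the transfer ellipse at r₁, vis-viva gives v_a = √[μ(2/r₁ − 1/a_t)] = 0.95226 km/s.
First burn Δv₁ = |v_a − v₁| = 0.5462 km/s.
At r₂, v₂ = √(μ/r₂) = 2.9790 km/s.
Transfer-orbit speed at r₂: v_p = √[μ(2/r₂ − 1/a_t)] = 3.7636 km/s.
Second burn Δv₂ = |v₂ − v_p| = 0.7846 km/s.
Δv = Δv₁ + Δv₂ = 0.5462 + 0.7846 = 1.331 km/s.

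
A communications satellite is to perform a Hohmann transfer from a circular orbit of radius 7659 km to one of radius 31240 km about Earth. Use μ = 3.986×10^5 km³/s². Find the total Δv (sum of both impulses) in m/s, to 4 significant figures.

Δv = 3259 m/s

Transfer-ellipse semi-major axis a_t = (r₁ + r₂)/2 = (7659 + 31240)/2 = 19449.5 km.
At r₁ the circular-orbit speed is v₁ = √(μ/r₁) = 7.214 km/s.
On the transfer ellipse at r₁, vis-viva equation gives v_p = √[μ(2/r₁ − 1/a_t)] = 9.143 km/s.
First burn Δv₁ = |v_p − v₁| = 1.929 km/s.
At r₂, v₂ = √(μ/r₂) = 3.572 km/s.
Transfer-orbit speed at r₂: v_a = √[μ(2/r₂ − 1/a_t)] = 2.242 km/s.
Second burn Δv₂ = |v₂ − v_a| = 1.330 km/s.
Total Δv = Δv₁ + Δv₂ = 3.259 km/s.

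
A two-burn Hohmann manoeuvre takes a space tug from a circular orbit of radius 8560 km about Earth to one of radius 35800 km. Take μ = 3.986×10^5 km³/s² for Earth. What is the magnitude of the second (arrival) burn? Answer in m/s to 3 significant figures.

The Hohmann ellipse has a_t = (r₁ + r₂)/2 = 22180 km.
Circular speed at r = 35800 km: v_c = √(μ/r) = 3.337 km/s.
Vis-viva on the transfer ellipse at r = 35800 km gives v_t = √[μ(2/r − 1/a_t)] = 2.073 km/s.
Δv₂ = |v_t − v_c| = |2.073 − 3.337| = 1.264 km/s.

Δv₂ = 1260 m/s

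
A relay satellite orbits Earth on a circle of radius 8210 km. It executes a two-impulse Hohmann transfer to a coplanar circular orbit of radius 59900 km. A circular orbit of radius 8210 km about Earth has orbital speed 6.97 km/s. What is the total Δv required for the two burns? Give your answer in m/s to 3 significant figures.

Δv = 3590 m/s

From the circular-orbit relation v² = μ/r at r = 8210 km: μ = v²r = (6.97)² × 8210 = 3.98849×10^5 km³/s².
Semi-major axis of the transfer orbit: a_t = (8210 + 59900)/2 = 34055 km.
At r₁ the circular-orbit speed is v₁ = √(μ/r₁) = 6.970 km/s.
Transfer-orbit speed at r₁ (v² = μ(2/r − 1/a)): v_p = √[μ(2/r₁ − 1/a_t)] = 9.244 km/s.
First burn Δv₁ = |v_p − v₁| = 2.274 km/s.
At r₂, v₂ = √(μ/r₂) = 2.580 km/s.
Transfer-orbit speed at r₂: v_a = √[μ(2/r₂ − 1/a_t)] = 1.267 km/s.
Second burn Δv₂ = |v₂ − v_a| = 1.313 km/s.
Δv = Δv₁ + Δv₂ = 2.274 + 1.313 = 3.587 km/s.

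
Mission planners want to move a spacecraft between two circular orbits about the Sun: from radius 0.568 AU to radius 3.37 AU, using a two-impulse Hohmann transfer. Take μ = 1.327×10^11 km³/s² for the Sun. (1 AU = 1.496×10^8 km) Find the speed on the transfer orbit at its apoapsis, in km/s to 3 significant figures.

In km: r₁ = 0.568 × 1.496×10^8 = 8.49728×10^7 km; r₂ = 3.37 × 1.496×10^8 = 5.04152×10^8 km.
Transfer-ellipse semi-major axis a_t = (r₁ + r₂)/2 = (8.49728×10^7 + 5.04152×10^8)/2 = 2.945624×10^8 km.
At apoapsis, r = 5.04152×10^8 km.
From the vis-viva equation, v = √[μ(2/r − 1/a_t)] = 8.714 km/s.

v = 8.71 km/s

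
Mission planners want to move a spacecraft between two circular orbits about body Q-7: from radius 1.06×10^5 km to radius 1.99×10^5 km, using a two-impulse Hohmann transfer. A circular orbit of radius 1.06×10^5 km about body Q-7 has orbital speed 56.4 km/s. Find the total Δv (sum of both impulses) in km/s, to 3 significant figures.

From the circular-orbit relation v² = μ/r at r = 1.06×10^5 km: μ = v²r = (56.4)² × 1.06×10^5 = 3.37182×10^8 km³/s².
Semi-major axis of the transfer orbit: a_t = (1.060×10^5 + 1.990×10^5)/2 = 1.525×10^5 km.
Circular speed at r₁: v₁ = √(μ/r₁) = √(3.37182×10^8/1.060×10^5) = 56.400 km/s.
On the transfer ellipse at r₁, vis-viva equation gives v_p = √[μ(2/r₁ − 1/a_t)] = 64.427 km/s.
First burn Δv₁ = |v_p − v₁| = 8.027 km/s.
At r₂, v₂ = √(μ/r₂) = 41.163 km/s.
Transfer-orbit speed at r₂: v_a = √[μ(2/r₂ − 1/a_t)] = 34.318 km/s.
Second burn Δv₂ = |v₂ − v_a| = 6.845 km/s.
Total Δv = Δv₁ + Δv₂ = 14.87 km/s.

Δv = 14.9 km/s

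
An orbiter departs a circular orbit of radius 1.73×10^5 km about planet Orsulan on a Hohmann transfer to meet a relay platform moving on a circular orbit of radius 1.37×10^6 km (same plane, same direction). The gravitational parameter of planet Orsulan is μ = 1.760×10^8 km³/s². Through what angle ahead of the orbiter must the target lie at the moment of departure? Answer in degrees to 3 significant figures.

φ = 104°

The Hohmann ellipse has a_t = (r₁ + r₂)/2 = 7.715×10^5 km.
Transfer time t = π√(a_t³/μ) = 1.6047×10^5 s.
The target's mean motion on its circular orbit is ω₂ = √(μ/r₂³) = 8.2732×10^-6 rad/s.
Angle swept by the target during transfer: ω₂·t = 1.3276 rad = 76.07°.
Arrival is 180° from departure on the ellipse, so φ = 180° − 76.07° = 104°.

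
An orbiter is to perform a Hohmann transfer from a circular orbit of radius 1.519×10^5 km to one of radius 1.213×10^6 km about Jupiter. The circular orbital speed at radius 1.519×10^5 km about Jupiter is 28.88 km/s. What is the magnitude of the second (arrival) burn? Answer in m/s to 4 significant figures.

From the circular-orbit relation v² = μ/r at r = 1.519×10^5 km: μ = v²r = (28.88)² × 1.519×10^5 = 1.26693×10^8 km³/s².
Transfer-ellipse semi-major axis a_t = (r₁ + r₂)/2 = (1.519×10^5 + 1.213×10^6)/2 = 6.8245×10^5 km.
Circular speed at r = 1.213×10^6 km: v_c = √(μ/r) = 10.22 km/s.
Transfer-orbit speed at the same r (vis-viva, a = a_t): v_t = √[μ(2/r − 1/a_t)] = 4.822 km/s.
Δv₂ = |v_t − v_c| = |4.822 − 10.22| = 5.398 km/s.

Δv₂ = 5398 m/s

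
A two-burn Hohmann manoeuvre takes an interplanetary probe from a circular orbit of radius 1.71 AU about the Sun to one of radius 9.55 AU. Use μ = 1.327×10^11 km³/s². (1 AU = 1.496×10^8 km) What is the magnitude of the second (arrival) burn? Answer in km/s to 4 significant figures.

In km: r₁ = 1.71 × 1.496×10^8 = 2.55816×10^8 km; r₂ = 9.55 × 1.496×10^8 = 1.42868×10^9 km.
Semi-major axis of the transfer orbit: a_t = (2.55816×10^8 + 1.42868×10^9)/2 = 8.42248×10^8 km.
On the circular orbit at r = 1.42868×10^9 km, v_c = √(μ/r) = 9.6376 km/s.
Vis-viva on the transfer ellipse at r = 1.42868×10^9 km gives v_t = √[μ(2/r − 1/a_t)] = 5.3114 km/s.
Δv₂ = |v_t − v_c| = |5.3114 − 9.6376| = 4.326 km/s.

Δv₂ = 4.326 km/s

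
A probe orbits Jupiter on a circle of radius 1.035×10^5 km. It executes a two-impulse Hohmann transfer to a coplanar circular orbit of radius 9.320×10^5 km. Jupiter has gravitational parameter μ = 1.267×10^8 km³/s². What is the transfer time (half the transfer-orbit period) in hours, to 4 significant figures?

The Hohmann ellipse has a_t = (r₁ + r₂)/2 = 5.1775×10^5 km.
By Kepler's third law the transfer-orbit period is T = 2π√(a_t³/μ), so t = T/2 = 1.0398×10^5 s.
Converting: 1.0398×10^5 s ÷ 3600 s/hour = 28.88 hours.

t = 28.88 hours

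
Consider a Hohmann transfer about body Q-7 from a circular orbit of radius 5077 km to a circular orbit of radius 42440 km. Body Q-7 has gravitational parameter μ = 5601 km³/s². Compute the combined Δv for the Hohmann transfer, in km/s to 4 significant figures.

Δv = 0.5488 km/s

Semi-major axis of the transfer orbit: a_t = (5077 + 42440)/2 = 23758.5 km.
At r₁ the circular-orbit speed is v₁ = √(μ/r₁) = 1.0503 km/s.
On the transfer ellipse at r₁, v² = μ(2/r − 1/a) gives v_p = √[μ(2/r₁ − 1/a_t)] = 1.4038 km/s.
First burn Δv₁ = |v_p − v₁| = 0.3535 km/s.
At r₂, v₂ = √(μ/r₂) = 0.363283 km/s.
Transfer-orbit speed at r₂: v_a = √[μ(2/r₂ − 1/a_t)] = 0.167934 km/s.
Second burn Δv₂ = |v₂ − v_a| = 0.1953 km/s.
Δv = Δv₁ + Δv₂ = 0.3535 + 0.1953 = 0.5488 km/s.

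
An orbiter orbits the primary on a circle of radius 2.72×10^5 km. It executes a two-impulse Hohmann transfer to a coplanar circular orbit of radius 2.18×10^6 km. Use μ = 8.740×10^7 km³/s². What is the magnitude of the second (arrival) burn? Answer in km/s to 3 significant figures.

Δv₂ = 3.35 km/s

Semi-major axis of the transfer orbit: a_t = (2.720×10^5 + 2.180×10^6)/2 = 1.226×10^6 km.
Circular speed at r = 2.180×10^6 km: v_c = √(μ/r) = 6.3318 km/s.
Vis-viva on the transfer ellipse at r = 2.180×10^6 km gives v_t = √[μ(2/r − 1/a_t)] = 2.9824 km/s.
Δv₂ = |v_t − v_c| = |2.9824 − 6.3318| = 3.349 km/s.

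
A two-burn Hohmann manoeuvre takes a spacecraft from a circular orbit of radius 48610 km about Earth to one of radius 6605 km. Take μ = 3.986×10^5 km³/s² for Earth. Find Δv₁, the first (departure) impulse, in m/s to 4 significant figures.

Δv₁ = 1463 m/s

The Hohmann ellipse has a_t = (r₁ + r₂)/2 = 27607.5 km.
Circular speed at r = 48610 km: v_c = √(μ/r) = 2.864 km/s.
Transfer-orbit speed at the same r (vis-viva, a = a_t): v_t = √[μ(2/r − 1/a_t)] = 1.401 km/s.
Δv₁ = |v_t − v_c| = |1.401 − 2.864| = 1.463 km/s.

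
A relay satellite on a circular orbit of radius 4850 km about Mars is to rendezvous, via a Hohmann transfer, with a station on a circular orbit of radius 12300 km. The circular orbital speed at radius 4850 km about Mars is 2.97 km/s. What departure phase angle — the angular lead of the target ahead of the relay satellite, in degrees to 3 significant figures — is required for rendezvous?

From the circular-orbit relation v² = μ/r at r = 4850 km: μ = v²r = (2.97)² × 4850 = 42781.4 km³/s².
Semi-major axis of the transfer orbit: a_t = (4850 + 12300)/2 = 8575 km.
Transfer time t = π√(a_t³/μ) = 12061 s.
Target angular speed ω₂ = √(μ/r₂³) = 1.5162×10^-4 rad/s.
Angle swept by the target during transfer: ω₂·t = 1.829 rad = 104.8°.
Arrival is 180° from departure on the ellipse, so φ = 180° − 104.8° = 75.2°.

φ = 75.2°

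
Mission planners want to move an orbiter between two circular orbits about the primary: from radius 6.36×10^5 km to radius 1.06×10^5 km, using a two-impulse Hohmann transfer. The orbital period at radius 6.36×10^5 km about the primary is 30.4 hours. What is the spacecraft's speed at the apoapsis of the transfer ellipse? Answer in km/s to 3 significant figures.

v = 19.5 km/s

From Kepler's third law T² = 4π²r³/μ at r = 6.36×10^5 km, T = 30.4 hours = 30.4 × 3600 s = 1.0944×10^5 s: μ = 4π²r³/T² = 8.47967×10^8 km³/s².
Semi-major axis of the transfer orbit: a_t = (6.360×10^5 + 1.060×10^5)/2 = 3.710×10^5 km.
At apoapsis, r = 6.360×10^5 km.
From the vis-viva equation, v = √[μ(2/r − 1/a_t)] = 19.52 km/s.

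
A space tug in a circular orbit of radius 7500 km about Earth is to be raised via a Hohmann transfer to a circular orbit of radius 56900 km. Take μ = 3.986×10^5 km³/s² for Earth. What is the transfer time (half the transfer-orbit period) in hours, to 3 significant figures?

t = 7.99 hours

Transfer-ellipse semi-major axis a_t = (r₁ + r₂)/2 = (7500 + 56900)/2 = 32200 km.
Transfer time t = π√(a_t³/μ) = π√((32200)³ / 3.986×10^5) = 28750 s.
Converting: 28750 s ÷ 3600 s/hour = 7.99 hours.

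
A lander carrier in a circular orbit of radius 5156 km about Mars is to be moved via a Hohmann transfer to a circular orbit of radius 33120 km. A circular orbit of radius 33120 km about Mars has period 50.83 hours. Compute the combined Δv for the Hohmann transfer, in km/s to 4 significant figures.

From Kepler's third law T² = 4π²r³/μ at r = 33120 km, T = 50.83 hours = 50.83 × 3600 s = 1.82988×10^5 s: μ = 4π²r³/T² = 42833.7 km³/s².
Semi-major axis of the transfer orbit: a_t = (5156 + 33120)/2 = 19138 km.
Circular speed at r₁: v₁ = √(μ/r₁) = √(42833.7/5156) = 2.8823 km/s.
Transfer-orbit speed at r₁ (v² = μ(2/r − 1/a)): v_p = √[μ(2/r₁ − 1/a_t)] = 3.7917 km/s.
First burn Δv₁ = |v_p − v₁| = 0.9094 km/s.
At r₂, v₂ = √(μ/r₂) = 1.13723 km/s.
Transfer-orbit speed at r₂: v_a = √[μ(2/r₂ − 1/a_t)] = 0.590277 km/s.
Second burn Δv₂ = |v₂ − v_a| = 0.5470 km/s.
Δv = Δv₁ + Δv₂ = 0.9094 + 0.5470 = 1.456 km/s.

Δv = 1.456 km/s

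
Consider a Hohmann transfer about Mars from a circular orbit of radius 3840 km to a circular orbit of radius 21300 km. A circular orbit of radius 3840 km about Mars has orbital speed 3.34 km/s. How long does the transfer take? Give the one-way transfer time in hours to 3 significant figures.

t = 5.94 hours

From the circular-orbit relation v² = μ/r at r = 3840 km: μ = v²r = (3.34)² × 3840 = 42837.5 km³/s².
Transfer-ellipse semi-major axis a_t = (r₁ + r₂)/2 = (3840 + 21300)/2 = 12570 km.
Half the transfer-orbit period gives t = π√(a_t³/μ) = 21390 s.
Converting: 21390 s ÷ 3600 s/hour = 5.94 hours.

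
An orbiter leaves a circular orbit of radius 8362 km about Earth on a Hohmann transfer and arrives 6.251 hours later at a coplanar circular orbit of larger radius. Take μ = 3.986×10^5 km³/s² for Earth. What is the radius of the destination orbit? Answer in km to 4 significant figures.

r₂ = 46330 km

Transfer time t = 6.251 hours = 22503.6 s, and t = π√(a_t³/μ).
So a_t = (μ t²/π²)^(1/3) = (3.986×10^5 × (22503.6)² / π²)^(1/3) = 27347 km.
Since a_t = (r₁ + r₂)/2, r₂ = 2a_t − r₁ = 2×27347 − 8362 = 46332 km.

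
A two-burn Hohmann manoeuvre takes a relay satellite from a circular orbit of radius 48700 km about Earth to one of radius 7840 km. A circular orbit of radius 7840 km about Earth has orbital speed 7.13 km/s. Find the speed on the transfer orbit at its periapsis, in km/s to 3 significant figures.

v = 9.36 km/s

From the circular-orbit relation v² = μ/r at r = 7840 km: μ = v²r = (7.13)² × 7840 = 3.98561×10^5 km³/s².
Transfer-ellipse semi-major axis a_t = (r₁ + r₂)/2 = (48700 + 7840)/2 = 28270 km.
At periapsis, r = 7840 km.
From the vis-viva equation, v = √[μ(2/r − 1/a_t)] = 9.358 km/s.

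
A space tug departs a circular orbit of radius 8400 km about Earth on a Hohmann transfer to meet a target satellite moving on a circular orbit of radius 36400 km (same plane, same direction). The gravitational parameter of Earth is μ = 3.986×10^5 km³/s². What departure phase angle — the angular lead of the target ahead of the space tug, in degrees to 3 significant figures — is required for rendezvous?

The Hohmann ellipse has a_t = (r₁ + r₂)/2 = 22400 km.
The half-period of the transfer ellipse is t = π√(a_t³/μ) = 16682 s.
Target angular speed ω₂ = √(μ/r₂³) = 9.0911×10^-5 rad/s.
Angle swept by the target during transfer: ω₂·t = 1.5166 rad = 86.89°.
The space tug traverses 180° on the transfer ellipse, so the target must lead by 180° − 86.89° = 93.1°.

φ = 93.1°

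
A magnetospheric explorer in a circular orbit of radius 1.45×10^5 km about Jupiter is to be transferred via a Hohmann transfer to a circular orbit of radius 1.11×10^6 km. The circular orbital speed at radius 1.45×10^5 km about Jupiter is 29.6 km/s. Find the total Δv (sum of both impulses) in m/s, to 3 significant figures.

Δv = 15300 m/s

From the circular-orbit relation v² = μ/r at r = 1.45×10^5 km: μ = v²r = (29.6)² × 1.45×10^5 = 1.27043×10^8 km³/s².
The Hohmann ellipse has a_t = (r₁ + r₂)/2 = 6.275×10^5 km.
At r₁ the circular-orbit speed is v₁ = √(μ/r₁) = 29.600 km/s.
Transfer-orbit speed at r₁ (v² = μ(2/r − 1/a)): v_p = √[μ(2/r₁ − 1/a_t)] = 39.368 km/s.
First burn Δv₁ = |v_p − v₁| = 9.768 km/s.
Circular speed at r₂: v₂ = √(μ/r₂) = 10.6983 km/s.
Transfer-orbit speed at r₂: v_a = √[μ(2/r₂ − 1/a_t)] = 5.14270 km/s.
Second burn Δv₂ = |v₂ − v_a| = 5.556 km/s.
Total Δv = Δv₁ + Δv₂ = 15.32 km/s.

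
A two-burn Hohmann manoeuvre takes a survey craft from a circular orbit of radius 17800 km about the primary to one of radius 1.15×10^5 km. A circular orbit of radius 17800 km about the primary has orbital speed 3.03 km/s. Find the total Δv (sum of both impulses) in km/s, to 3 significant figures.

Δv = 1.53 km/s

From the circular-orbit relation v² = μ/r at r = 17800 km: μ = v²r = (3.03)² × 17800 = 1.63420×10^5 km³/s².
The Hohmann ellipse has a_t = (r₁ + r₂)/2 = 66400 km.
Circular speed at r₁: v₁ = √(μ/r₁) = √(1.63420×10^5/17800) = 3.03000 km/s.
Transfer-orbit speed at r₁ (vis-viva equation): v_p = √[μ(2/r₁ − 1/a_t)] = 3.98756 km/s.
First burn Δv₁ = |v_p − v₁| = 0.95756 km/s.
At r₂, v₂ = √(μ/r₂) = 1.192075 km/s.
Transfer-orbit speed at r₂: v_a = √[μ(2/r₂ − 1/a_t)] = 0.6172053 km/s.
Second burn Δv₂ = |v₂ − v_a| = 0.57487 km/s.
Total Δv = Δv₁ + Δv₂ = 1.532 km/s.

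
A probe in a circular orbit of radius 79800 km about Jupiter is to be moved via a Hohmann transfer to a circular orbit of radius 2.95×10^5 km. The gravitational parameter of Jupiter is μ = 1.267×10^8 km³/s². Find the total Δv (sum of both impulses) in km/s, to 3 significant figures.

Transfer-ellipse semi-major axis a_t = (r₁ + r₂)/2 = (79800 + 2.950×10^5)/2 = 1.874×10^5 km.
Circular speed at r₁: v₁ = √(μ/r₁) = √(1.267×10^8/79800) = 39.846 km/s.
Transfer-orbit speed at r₁ (vis-viva): v_p = √[μ(2/r₁ − 1/a_t)] = 49.993 km/s.
First burn Δv₁ = |v_p − v₁| = 10.15 km/s.
Circular speed at r₂: v₂ = √(μ/r₂) = 20.72418 km/s.
Transfer-orbit speed at r₂: v_a = √[μ(2/r₂ − 1/a_t)] = 13.52365 km/s.
Second burn Δv₂ = |v₂ − v_a| = 7.201 km/s.
Total Δv = Δv₁ + Δv₂ = 17.35 km/s.

Δv = 17.3 km/s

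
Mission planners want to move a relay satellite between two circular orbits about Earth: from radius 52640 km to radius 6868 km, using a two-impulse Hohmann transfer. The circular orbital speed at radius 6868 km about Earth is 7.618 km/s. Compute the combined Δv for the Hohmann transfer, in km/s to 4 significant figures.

Δv = 3.944 km/s

From the circular-orbit relation v² = μ/r at r = 6868 km: μ = v²r = (7.618)² × 6868 = 3.98577×10^5 km³/s².
Transfer-ellipse semi-major axis a_t = (r₁ + r₂)/2 = (52640 + 6868)/2 = 29754 km.
At r₁ the circular-orbit speed is v₁ = √(μ/r₁) = 2.7517 km/s.
Transfer-orbit speed at r₁ (vis-viva): v_a = √[μ(2/r₁ − 1/a_t)] = 1.3220 km/s.
First burn Δv₁ = |v_a − v₁| = 1.4297 km/s.
At r₂, v₂ = √(μ/r₂) = 7.61800 km/s.
Transfer-orbit speed at r₂: v_p = √[μ(2/r₂ − 1/a_t)] = 10.1327 km/s.
Second burn Δv₂ = |v₂ − v_p| = 2.5147 km/s.
Δv = Δv₁ + Δv₂ = 1.4297 + 2.5147 = 3.944 km/s.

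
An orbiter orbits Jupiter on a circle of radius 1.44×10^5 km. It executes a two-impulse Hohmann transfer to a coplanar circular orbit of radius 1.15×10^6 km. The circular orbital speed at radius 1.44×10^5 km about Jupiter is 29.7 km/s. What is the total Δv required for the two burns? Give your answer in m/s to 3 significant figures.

Δv = 15400 m/s

From the circular-orbit relation v² = μ/r at r = 1.44×10^5 km: μ = v²r = (29.7)² × 1.44×10^5 = 1.27021×10^8 km³/s².
Semi-major axis of the transfer orbit: a_t = (1.440×10^5 + 1.150×10^6)/2 = 6.470×10^5 km.
Circular speed at r₁: v₁ = √(μ/r₁) = √(1.27021×10^8/1.440×10^5) = 29.700 km/s.
Transfer-orbit speed at r₁ (vis-viva equation): v_p = √[μ(2/r₁ − 1/a_t)] = 39.596 km/s.
First burn Δv₁ = |v_p − v₁| = 9.896 km/s.
Circular speed at r₂: v₂ = √(μ/r₂) = 10.51 km/s.
Transfer-orbit speed at r₂: v_a = √[μ(2/r₂ − 1/a_t)] = 4.958 km/s.
Second burn Δv₂ = |v₂ − v_a| = 5.552 km/s.
Δv = Δv₁ + Δv₂ = 9.896 + 5.552 = 15.45 km/s.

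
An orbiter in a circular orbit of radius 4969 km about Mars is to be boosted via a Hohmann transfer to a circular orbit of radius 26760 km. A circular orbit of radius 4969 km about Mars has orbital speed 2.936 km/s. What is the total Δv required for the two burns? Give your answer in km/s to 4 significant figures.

From the circular-orbit relation v² = μ/r at r = 4969 km: μ = v²r = (2.936)² × 4969 = 42833.3 km³/s².
The Hohmann ellipse has a_t = (r₁ + r₂)/2 = 15864.5 km.
Circular speed at r₁: v₁ = √(μ/r₁) = √(42833.3/4969) = 2.9360 km/s.
On the transfer ellipse at r₁, v² = μ(2/r − 1/a) gives v_p = √[μ(2/r₁ − 1/a_t)] = 3.8132 km/s.
First burn Δv₁ = |v_p − v₁| = 0.8772 km/s.
At r₂, v₂ = √(μ/r₂) = 1.2652 km/s.
Transfer-orbit speed at r₂: v_a = √[μ(2/r₂ − 1/a_t)] = 0.70806 km/s.
Second burn Δv₂ = |v₂ − v_a| = 0.5571 km/s.
Total Δv = Δv₁ + Δv₂ = 1.434 km/s.

Δv = 1.434 km/s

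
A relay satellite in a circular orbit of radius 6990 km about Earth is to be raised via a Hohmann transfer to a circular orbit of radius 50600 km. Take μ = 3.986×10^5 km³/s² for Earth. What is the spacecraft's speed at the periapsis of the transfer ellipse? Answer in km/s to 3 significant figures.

v = 10.0 km/s

Semi-major axis of the transfer orbit: a_t = (6990 + 50600)/2 = 28795 km.
The periapsis of the transfer ellipse is at r = 6990 km.
From the vis-viva equation, v = √[μ(2/r − 1/a_t)] = 10.01 km/s.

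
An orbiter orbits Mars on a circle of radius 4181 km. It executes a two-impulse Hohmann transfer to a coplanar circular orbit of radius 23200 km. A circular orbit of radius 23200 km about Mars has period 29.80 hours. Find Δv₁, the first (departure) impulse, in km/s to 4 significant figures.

From Kepler's third law T² = 4π²r³/μ at r = 23200 km, T = 29.80 hours = 29.80 × 3600 s = 1.0728×10^5 s: μ = 4π²r³/T² = 42833.8 km³/s².
Semi-major axis of the transfer orbit: a_t = (4181 + 23200)/2 = 13690.5 km.
On the circular orbit at r = 4181 km, v_c = √(μ/r) = 3.2008 km/s.
Transfer-orbit speed at the same r (vis-viva, a = a_t): v_t = √[μ(2/r − 1/a_t)] = 4.1667 km/s.
Δv₁ = |v_t − v_c| = |4.1667 − 3.2008| = 0.9659 km/s.

Δv₁ = 0.9659 km/s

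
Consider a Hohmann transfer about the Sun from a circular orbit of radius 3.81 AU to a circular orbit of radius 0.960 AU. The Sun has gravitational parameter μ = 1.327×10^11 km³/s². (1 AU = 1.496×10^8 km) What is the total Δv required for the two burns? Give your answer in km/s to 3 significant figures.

In km: r₁ = 3.81 × 1.496×10^8 = 5.69976×10^8 km; r₂ = 0.960 × 1.496×10^8 = 1.43616×10^8 km.
Semi-major axis of the transfer orbit: a_t = (5.69976×10^8 + 1.43616×10^8)/2 = 3.56796×10^8 km.
Circular speed at r₁: v₁ = √(μ/r₁) = √(1.327×10^11/5.69976×10^8) = 15.2583 km/s.
On the transfer ellipse at r₁, v² = μ(2/r − 1/a) gives v_a = √[μ(2/r₁ − 1/a_t)] = 9.68052 km/s.
First burn Δv₁ = |v_a − v₁| = 5.578 km/s.
At r₂, v₂ = √(μ/r₂) = 30.3972 km/s.
Transfer-orbit speed at r₂: v_p = √[μ(2/r₂ − 1/a_t)] = 38.4196 km/s.
Second burn Δv₂ = |v₂ − v_p| = 8.022 km/s.
Total Δv = Δv₁ + Δv₂ = 13.60 km/s.

Δv = 13.6 km/s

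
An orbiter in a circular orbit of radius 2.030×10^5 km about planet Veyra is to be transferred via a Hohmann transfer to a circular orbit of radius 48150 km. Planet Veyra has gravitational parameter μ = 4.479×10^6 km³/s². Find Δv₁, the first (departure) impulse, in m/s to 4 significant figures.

Δv₁ = 1789 m/s

The Hohmann ellipse has a_t = (r₁ + r₂)/2 = 1.25575×10^5 km.
On the circular orbit at r = 2.030×10^5 km, v_c = √(μ/r) = 4.6972 km/s.
Transfer-orbit speed at the same r (vis-viva, a = a_t): v_t = √[μ(2/r − 1/a_t)] = 2.9086 km/s.
Δv₁ = |v_t − v_c| = |2.9086 − 4.6972| = 1.789 km/s.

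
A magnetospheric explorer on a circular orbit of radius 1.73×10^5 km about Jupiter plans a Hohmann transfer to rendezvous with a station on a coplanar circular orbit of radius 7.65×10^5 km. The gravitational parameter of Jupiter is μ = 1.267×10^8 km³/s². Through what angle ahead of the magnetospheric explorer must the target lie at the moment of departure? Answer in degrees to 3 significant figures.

Semi-major axis of the transfer orbit: a_t = (1.730×10^5 + 7.650×10^5)/2 = 4.690×10^5 km.
The half-period of the transfer ellipse is t = π√(a_t³/μ) = 89644 s.
The target's mean motion on its circular orbit is ω₂ = √(μ/r₂³) = 1.6823×10^-5 rad/s.
Angle swept by the target during transfer: ω₂·t = 1.5081 rad = 86.41°.
The magnetospheric explorer traverses 180° on the transfer ellipse, so the target must lead by 180° − 86.41° = 93.6°.

φ = 93.6°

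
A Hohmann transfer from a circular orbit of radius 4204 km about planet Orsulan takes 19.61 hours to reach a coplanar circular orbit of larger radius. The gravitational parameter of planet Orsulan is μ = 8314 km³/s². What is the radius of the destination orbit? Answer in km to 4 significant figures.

r₂ = 28060 km

Transfer time t = 19.61 hours = 70596 s, and t = π√(a_t³/μ).
So a_t = (μ t²/π²)^(1/3) = (8314 × (70596)² / π²)^(1/3) = 16132 km.
Since a_t = (r₁ + r₂)/2, r₂ = 2a_t − r₁ = 2×16132 − 4204 = 28060 km.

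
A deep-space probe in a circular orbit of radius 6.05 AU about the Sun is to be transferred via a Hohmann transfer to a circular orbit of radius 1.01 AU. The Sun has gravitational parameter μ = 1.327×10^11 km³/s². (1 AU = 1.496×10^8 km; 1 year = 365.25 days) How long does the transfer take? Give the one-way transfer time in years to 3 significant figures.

t = 3.32 years

In km: r₁ = 6.05 × 1.496×10^8 = 9.0508×10^8 km; r₂ = 1.01 × 1.496×10^8 = 1.51096×10^8 km.
The Hohmann ellipse has a_t = (r₁ + r₂)/2 = 5.28088×10^8 km.
By Kepler's third law the transfer-orbit period is T = 2π√(a_t³/μ), so t = T/2 = 1.047×10^8 s.
Converting: 1.047×10^8 s ÷ 3.15576×10^7 s/year (365.25 × 86400) = 3.32 years.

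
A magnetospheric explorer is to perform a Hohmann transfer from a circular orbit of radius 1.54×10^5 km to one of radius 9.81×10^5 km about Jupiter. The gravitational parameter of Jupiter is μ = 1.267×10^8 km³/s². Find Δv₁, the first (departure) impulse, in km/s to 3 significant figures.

Transfer-ellipse semi-major axis a_t = (r₁ + r₂)/2 = (1.540×10^5 + 9.810×10^5)/2 = 5.675×10^5 km.
Circular speed at r = 1.540×10^5 km: v_c = √(μ/r) = 28.683 km/s.
Vis-viva on the transfer ellipse at r = 1.540×10^5 km gives v_t = √[μ(2/r − 1/a_t)] = 37.712 km/s.
Δv₁ = |v_t − v_c| = |37.712 − 28.683| = 9.029 km/s.

Δv₁ = 9.03 km/s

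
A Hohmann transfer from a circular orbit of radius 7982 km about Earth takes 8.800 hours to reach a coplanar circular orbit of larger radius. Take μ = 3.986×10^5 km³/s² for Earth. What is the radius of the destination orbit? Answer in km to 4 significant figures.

Transfer time t = 8.800 hours = 31680 s, and t = π√(a_t³/μ).
So a_t = (μ t²/π²)^(1/3) = (3.986×10^5 × (31680)² / π²)^(1/3) = 34351 km.
Since a_t = (r₁ + r₂)/2, r₂ = 2a_t − r₁ = 2×34351 − 7982 = 60720 km.

r₂ = 60720 km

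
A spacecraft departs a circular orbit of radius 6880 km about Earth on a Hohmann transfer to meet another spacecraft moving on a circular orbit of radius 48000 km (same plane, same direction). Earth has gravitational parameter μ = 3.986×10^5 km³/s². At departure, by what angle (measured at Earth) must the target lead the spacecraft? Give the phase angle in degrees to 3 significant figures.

φ = 102°

Transfer-ellipse semi-major axis a_t = (r₁ + r₂)/2 = (6880 + 48000)/2 = 27440 km.
The half-period of the transfer ellipse is t = π√(a_t³/μ) = 22618 s.
Target angular speed ω₂ = √(μ/r₂³) = 6.0035×10^-5 rad/s.
Angle swept by the target during transfer: ω₂·t = 1.3579 rad = 77.80°.
Arrival is 180° from departure on the ellipse, so φ = 180° − 77.80° = 102°.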